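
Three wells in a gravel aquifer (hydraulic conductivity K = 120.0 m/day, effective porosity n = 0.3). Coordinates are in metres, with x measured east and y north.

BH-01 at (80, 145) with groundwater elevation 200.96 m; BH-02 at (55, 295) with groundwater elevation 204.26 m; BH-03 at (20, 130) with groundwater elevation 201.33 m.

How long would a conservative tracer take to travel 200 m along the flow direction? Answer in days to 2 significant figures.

22 days

Differences from BH-01: to BH-02 (Δx, Δy, Δh) = (-25, 150, +3.30); to BH-03 = (-60, -15, +0.37).
Determinant of the coordinate differences = (-25)·(-15) − (-60)·150 = 9375.
∂h/∂x = [(+3.30)·(-15) − (+0.37)·150] / 9375 = -0.01120
∂h/∂y = [(-25)·(+0.37) − (-60)·(+3.30)] / 9375 = +0.02013
|∇h| = √(-0.01120² + 0.02013²) = 0.02304
Seepage velocity v = K·i/n = 120.0 × 0.02304 / 0.3 = 9.216 m/day.
t = 200 / 9.216 = 21.7 days.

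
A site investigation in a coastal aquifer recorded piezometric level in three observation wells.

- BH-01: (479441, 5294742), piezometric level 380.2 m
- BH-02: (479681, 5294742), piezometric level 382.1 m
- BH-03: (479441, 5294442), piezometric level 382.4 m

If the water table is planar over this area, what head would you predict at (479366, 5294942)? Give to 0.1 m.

378.1 m

∂h/∂x = (382.1 − 380.2) / (479681 − 479441) = +0.007917
∂h/∂y = (382.4 − 380.2) / (5294442 − 5294742) = -0.007333
h(479366, 5294942) = 380.2 + (+0.007917)·(-75) + (-0.007333)·(200) = 380.2 -0.594 -1.467 = 378.140 m.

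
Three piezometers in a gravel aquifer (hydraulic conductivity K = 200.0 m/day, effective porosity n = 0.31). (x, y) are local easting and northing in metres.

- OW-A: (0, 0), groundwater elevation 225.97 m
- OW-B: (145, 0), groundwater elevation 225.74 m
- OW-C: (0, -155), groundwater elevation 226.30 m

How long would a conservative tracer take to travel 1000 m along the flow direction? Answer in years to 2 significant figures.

∂h/∂x = (225.74 − 225.97) / (145 − 0) = -0.001586
∂h/∂y = (226.30 − 225.97) / (-155 − 0) = -0.002129
|∇h| = √(-0.001586² + -0.002129²) = 0.002655
Seepage velocity v = K·i/n = 200.0 × 0.002655 / 0.31 = 1.713 m/day.
t = 1000 / 1.713 = 583.8 days = 1.6 years.

1.6 years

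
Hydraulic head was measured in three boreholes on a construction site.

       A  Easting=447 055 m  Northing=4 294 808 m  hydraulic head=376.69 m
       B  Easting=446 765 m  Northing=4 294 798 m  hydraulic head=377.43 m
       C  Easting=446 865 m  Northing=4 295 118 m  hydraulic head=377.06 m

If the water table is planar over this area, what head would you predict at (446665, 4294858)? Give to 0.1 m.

Differences from A: to B (Δx, Δy, Δh) = (-290, -10, +0.74); to C = (-190, 310, +0.37).
Solve a·Δx + b·Δy = Δh: det = (-290)·310 − (-190)·(-10) = -91800.
∂h/∂x = [(+0.74)·310 − (+0.37)·(-10)] / -91800 = -0.002539
∂h/∂y = [(-290)·(+0.37) − (-190)·(+0.74)] / -91800 = -0.0003627
h(446665, 4294858) = 376.69 + (-0.002539)·(-390) + (-0.0003627)·(50) = 376.69 +0.990 -0.018 = 377.662 m.

377.7 m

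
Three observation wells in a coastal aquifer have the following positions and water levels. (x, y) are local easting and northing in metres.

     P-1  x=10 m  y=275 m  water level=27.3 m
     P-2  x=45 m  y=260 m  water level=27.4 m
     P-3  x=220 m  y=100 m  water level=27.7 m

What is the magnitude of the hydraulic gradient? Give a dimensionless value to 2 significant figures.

Differences from P-1: to P-2 (Δx, Δy, Δh) = (35, -15, +0.1); to P-3 = (210, -175, +0.4).
Solve a·Δx + b·Δy = Δh: det = 35·(-175) − 210·(-15) = -2975.
∂h/∂x = [(+0.1)·(-175) − (+0.4)·(-15)] / -2975 = +0.003866
∂h/∂y = [35·(+0.4) − 210·(+0.1)] / -2975 = +0.002353
|∇h| = √(0.003866² + 0.002353²) = 0.004526

0.0045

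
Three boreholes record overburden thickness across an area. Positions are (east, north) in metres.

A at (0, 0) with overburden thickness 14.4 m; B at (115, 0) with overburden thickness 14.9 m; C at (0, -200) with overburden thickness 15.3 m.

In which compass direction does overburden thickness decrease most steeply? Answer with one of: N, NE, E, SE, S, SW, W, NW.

∂d/∂x = (14.9 − 14.4) / (115 − 0) = +0.004348
∂d/∂y = (15.3 − 14.4) / (-200 − 0) = -0.004500
Steepest decrease is along −∇f = (-0.004348 E, +0.004500 N) → northwest.

NW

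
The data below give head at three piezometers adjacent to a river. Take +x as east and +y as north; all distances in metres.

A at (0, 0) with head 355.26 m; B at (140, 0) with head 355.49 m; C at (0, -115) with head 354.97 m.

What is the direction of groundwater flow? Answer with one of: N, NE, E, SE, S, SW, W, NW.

∂h/∂x = (355.49 − 355.26) / (140 − 0) = +0.001643
∂h/∂y = (354.97 − 355.26) / (-115 − 0) = +0.002522
Flow = −∇h = (-0.001643 east, -0.002522 north), which points southwest.

SW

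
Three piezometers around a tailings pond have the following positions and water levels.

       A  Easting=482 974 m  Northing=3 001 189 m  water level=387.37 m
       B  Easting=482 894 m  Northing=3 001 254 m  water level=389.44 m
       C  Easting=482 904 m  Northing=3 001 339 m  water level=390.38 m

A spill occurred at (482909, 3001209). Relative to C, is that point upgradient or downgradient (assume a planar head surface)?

downgradient

Taking A as reference: B−A = (-80, 65, +2.07); C−A = (-70, 150, +3.01).
Solve a·Δx + b·Δy = Δh: det = (-80)·150 − (-70)·65 = -7450.
∂h/∂x = [(+2.07)·150 − (+3.01)·65] / -7450 = -0.01542
∂h/∂y = [(-80)·(+3.01) − (-70)·(+2.07)] / -7450 = +0.01287
Head at (482909, 3001209) = 387.37 + (-0.01542)·(-65) + (+0.01287)·(20) = 388.63 m.
That is lower than the 390.38 m at C, so the point is downgradient.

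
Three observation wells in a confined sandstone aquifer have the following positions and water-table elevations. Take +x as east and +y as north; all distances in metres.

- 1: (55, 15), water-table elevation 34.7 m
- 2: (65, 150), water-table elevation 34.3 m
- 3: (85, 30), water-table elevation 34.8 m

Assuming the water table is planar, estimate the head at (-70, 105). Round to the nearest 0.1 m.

33.8 m

With h = a·x + b·y + c and 1 as origin, the differences give:
  10·a + 135·b = -0.4
  30·a + 15·b = +0.1
Eliminate b (×15 and ×135, subtract): -3900·a = -19.50 → a = ∂h/∂x = +0.005000
Back-substitute: b = ∂h/∂y = -0.003333.
h(-70, 105) = 34.7 + (+0.005000)·(-125) + (-0.003333)·(90) = 34.7 -0.625 -0.300 = 33.775 m.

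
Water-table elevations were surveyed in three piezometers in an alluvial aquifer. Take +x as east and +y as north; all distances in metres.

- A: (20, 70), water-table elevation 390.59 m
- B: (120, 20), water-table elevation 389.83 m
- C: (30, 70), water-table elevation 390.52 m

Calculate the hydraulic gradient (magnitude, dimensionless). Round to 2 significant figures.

Taking A as reference: B−A = (100, -50, -0.76); C−A = (10, 0, -0.07).
Solve a·Δx + b·Δy = Δh: det = 100·0 − 10·(-50) = 500.
∂h/∂x = [(-0.76)·0 − (-0.07)·(-50)] / 500 = -0.007000
∂h/∂y = [100·(-0.07) − 10·(-0.76)] / 500 = +0.001200
|∇h| = √(-0.007000² + 0.001200²) = 0.007102

0.0071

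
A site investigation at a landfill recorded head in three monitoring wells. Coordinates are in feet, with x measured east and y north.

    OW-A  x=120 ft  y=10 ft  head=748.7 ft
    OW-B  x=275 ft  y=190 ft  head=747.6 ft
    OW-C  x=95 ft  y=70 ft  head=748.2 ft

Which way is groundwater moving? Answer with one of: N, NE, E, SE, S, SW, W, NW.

Differences from OW-A: to OW-B (Δx, Δy, Δh) = (155, 180, -1.1); to OW-C = (-25, 60, -0.5).
Determinant of the coordinate differences = 155·60 − (-25)·180 = 13800.
∂h/∂x = [(-1.1)·60 − (-0.5)·180] / 13800 = +0.001739
∂h/∂y = [155·(-0.5) − (-25)·(-1.1)] / 13800 = -0.007609
Flow = −∇h = (-0.001739 east, +0.007609 north), which points north.

N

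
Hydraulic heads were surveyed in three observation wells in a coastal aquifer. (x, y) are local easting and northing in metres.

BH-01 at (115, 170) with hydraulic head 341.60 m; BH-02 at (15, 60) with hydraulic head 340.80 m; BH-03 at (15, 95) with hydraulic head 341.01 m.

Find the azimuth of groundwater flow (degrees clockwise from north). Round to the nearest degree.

193°

With h = a·x + b·y + c and BH-01 as origin, the differences give:
  (-100)·a + (-110)·b = -0.80
  (-100)·a + (-75)·b = -0.59
Eliminate b (×(-75) and ×(-110), subtract): -3500·a = -4.900 → a = ∂h/∂x = +0.001400
Back-substitute: b = ∂h/∂y = +0.006000.
Flow direction (−∇h) has components (-0.001400 E, -0.006000 N).
Azimuth = atan2(E, N) = atan2(-0.001400, -0.006000) = 193.1° ≈ 193°.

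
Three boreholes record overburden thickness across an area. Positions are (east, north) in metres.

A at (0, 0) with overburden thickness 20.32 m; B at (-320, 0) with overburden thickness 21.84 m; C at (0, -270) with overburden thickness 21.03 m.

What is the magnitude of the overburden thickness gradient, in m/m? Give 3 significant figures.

∂d/∂x = (21.84 − 20.32) / (-320 − 0) = -0.004750
∂d/∂y = (21.03 − 20.32) / (-270 − 0) = -0.002630
|∇f| = √(-0.004750² + -0.002630²) = 0.005429 m/m

0.00543 m/m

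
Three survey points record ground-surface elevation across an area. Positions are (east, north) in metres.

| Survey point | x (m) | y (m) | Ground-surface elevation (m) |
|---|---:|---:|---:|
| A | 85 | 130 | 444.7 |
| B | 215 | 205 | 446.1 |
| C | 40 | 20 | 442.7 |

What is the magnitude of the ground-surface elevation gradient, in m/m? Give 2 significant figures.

Taking A as reference: B−A = (130, 75, +1.4); C−A = (-45, -110, -2.0).
Determinant of the coordinate differences = 130·(-110) − (-45)·75 = -10925.
∂z/∂x = [(+1.4)·(-110) − (-2.0)·75] / -10925 = +0.0003661
∂z/∂y = [130·(-2.0) − (-45)·(+1.4)] / -10925 = +0.01803
|∇f| = √(0.0003661² + 0.01803²) = 0.01803 m/m

0.018 m/m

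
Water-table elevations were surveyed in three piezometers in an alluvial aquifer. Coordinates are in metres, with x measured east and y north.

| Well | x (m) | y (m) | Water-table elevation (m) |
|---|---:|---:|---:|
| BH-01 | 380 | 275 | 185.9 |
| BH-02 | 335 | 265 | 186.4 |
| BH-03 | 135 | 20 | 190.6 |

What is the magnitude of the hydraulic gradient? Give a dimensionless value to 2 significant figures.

Differences from BH-01: to BH-02 (Δx, Δy, Δh) = (-45, -10, +0.5); to BH-03 = (-245, -255, +4.7).
Solve a·Δx + b·Δy = Δh: det = (-45)·(-255) − (-245)·(-10) = 9025.
∂h/∂x = [(+0.5)·(-255) − (+4.7)·(-10)] / 9025 = -0.008920
∂h/∂y = [(-45)·(+4.7) − (-245)·(+0.5)] / 9025 = -0.009861
|∇h| = √(-0.008920² + -0.009861²) = 0.0133

0.013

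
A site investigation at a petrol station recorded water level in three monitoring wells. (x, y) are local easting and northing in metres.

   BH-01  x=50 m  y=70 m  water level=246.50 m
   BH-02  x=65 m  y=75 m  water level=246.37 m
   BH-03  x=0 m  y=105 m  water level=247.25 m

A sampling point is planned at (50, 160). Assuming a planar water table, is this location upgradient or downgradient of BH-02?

Taking BH-01 as reference: BH-02−BH-01 = (15, 5, -0.13); BH-03−BH-01 = (-50, 35, +0.75).
Solve a·Δx + b·Δy = Δh: det = 15·35 − (-50)·5 = 775.
∂h/∂x = [(-0.13)·35 − (+0.75)·5] / 775 = -0.01071
∂h/∂y = [15·(+0.75) − (-50)·(-0.13)] / 775 = +0.006129
Head at (50, 160) = 246.50 + (-0.01071)·(0) + (+0.006129)·(90) = 247.05 m.
That is higher than the 246.37 m at BH-02, so the point is upgradient.

upgradient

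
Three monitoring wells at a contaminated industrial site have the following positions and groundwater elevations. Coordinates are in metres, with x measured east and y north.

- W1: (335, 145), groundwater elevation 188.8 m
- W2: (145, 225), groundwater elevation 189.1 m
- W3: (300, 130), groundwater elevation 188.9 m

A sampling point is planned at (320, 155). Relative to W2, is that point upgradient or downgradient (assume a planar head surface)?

With h = a·x + b·y + c and W1 as origin, the differences give:
  (-190)·a + 80·b = +0.3
  (-35)·a + (-15)·b = +0.1
Eliminate b (×(-15) and ×80, subtract): 5650·a = -12.50 → a = ∂h/∂x = -0.002212
Back-substitute: b = ∂h/∂y = -0.001504.
Head at (320, 155) = 188.8 + (-0.002212)·(-15) + (-0.001504)·(10) = 188.82 m.
That is lower than the 189.1 m at W2, so the point is downgradient.

downgradient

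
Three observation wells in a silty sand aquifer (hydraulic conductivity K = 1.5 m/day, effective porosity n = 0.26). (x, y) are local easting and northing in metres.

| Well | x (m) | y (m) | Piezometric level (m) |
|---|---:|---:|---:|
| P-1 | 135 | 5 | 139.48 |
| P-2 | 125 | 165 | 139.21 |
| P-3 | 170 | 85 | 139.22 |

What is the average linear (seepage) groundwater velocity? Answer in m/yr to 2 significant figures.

7.7 m/yr

Taking P-1 as reference: P-2−P-1 = (-10, 160, -0.27); P-3−P-1 = (35, 80, -0.26).
Determinant of the coordinate differences = (-10)·80 − 35·160 = -6400.
∂h/∂x = [(-0.27)·80 − (-0.26)·160] / -6400 = -0.003125
∂h/∂y = [(-10)·(-0.26) − 35·(-0.27)] / -6400 = -0.001883
|∇h| = √(-0.003125² + -0.001883²) = 0.003648
Seepage velocity v = K·i/n = 1.5 × 0.003648 / 0.26 = 0.02105 m/day = 7.689 m/yr.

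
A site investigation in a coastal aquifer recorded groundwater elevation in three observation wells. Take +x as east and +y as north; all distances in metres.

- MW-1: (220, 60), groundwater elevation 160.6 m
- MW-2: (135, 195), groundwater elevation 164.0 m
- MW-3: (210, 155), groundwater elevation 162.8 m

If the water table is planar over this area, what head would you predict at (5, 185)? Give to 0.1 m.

Differences from MW-1: to MW-2 (Δx, Δy, Δh) = (-85, 135, +3.4); to MW-3 = (-10, 95, +2.2).
Determinant of the coordinate differences = (-85)·95 − (-10)·135 = -6725.
∂h/∂x = [(+3.4)·95 − (+2.2)·135] / -6725 = -0.003866
∂h/∂y = [(-85)·(+2.2) − (-10)·(+3.4)] / -6725 = +0.02275
h(5, 185) = 160.6 + (-0.003866)·(-215) + (+0.02275)·(125) = 160.6 +0.831 +2.844 = 164.275 m.

164.3 m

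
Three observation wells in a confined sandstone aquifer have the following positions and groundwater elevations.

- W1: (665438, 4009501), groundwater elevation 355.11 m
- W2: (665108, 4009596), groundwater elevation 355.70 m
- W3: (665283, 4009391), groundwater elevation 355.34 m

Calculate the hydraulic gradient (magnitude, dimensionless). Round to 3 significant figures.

0.00173

With h = a·x + b·y + c and W1 as origin, the differences give:
  (-330)·a + 95·b = +0.59
  (-155)·a + (-110)·b = +0.23
Eliminate b (×(-110) and ×95, subtract): 51025·a = -86.750 → a = ∂h/∂x = -0.001700
Back-substitute: b = ∂h/∂y = +0.0003048.
|∇h| = √(-0.001700² + 0.0003048²) = 0.001727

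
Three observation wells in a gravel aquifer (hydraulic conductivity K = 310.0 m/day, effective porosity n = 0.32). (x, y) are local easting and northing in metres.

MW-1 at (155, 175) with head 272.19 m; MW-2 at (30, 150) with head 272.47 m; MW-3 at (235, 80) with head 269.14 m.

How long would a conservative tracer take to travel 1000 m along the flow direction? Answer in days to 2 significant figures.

38 days

With h = a·x + b·y + c and MW-1 as origin, the differences give:
  (-125)·a + (-25)·b = +0.28
  80·a + (-95)·b = -3.05
Eliminate b (×(-95) and ×(-25), subtract): 13875·a = -102.850 → a = ∂h/∂x = -0.007413
Back-substitute: b = ∂h/∂y = +0.02586.
|∇h| = √(-0.007413² + 0.02586²) = 0.0269
Seepage velocity v = K·i/n = 310.0 × 0.0269 / 0.32 = 26.06 m/day.
t = 1000 / 26.06 = 38.37 days.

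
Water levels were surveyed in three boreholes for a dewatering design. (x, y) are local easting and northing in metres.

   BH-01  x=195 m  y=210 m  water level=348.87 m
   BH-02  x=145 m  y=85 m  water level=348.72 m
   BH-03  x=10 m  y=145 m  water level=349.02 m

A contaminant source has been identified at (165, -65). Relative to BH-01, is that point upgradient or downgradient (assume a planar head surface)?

downgradient

Three-point gradient (reference BH-01): Δ to BH-02 = (-50, -125, -0.15), Δ to BH-03 = (-185, -65, +0.15).
∂h/∂x = -0.001434, ∂h/∂y = +0.001774 (det = -19875).
Head at (165, -65) = 348.87 + (-0.001434)·(-30) + (+0.001774)·(-275) = 348.43 m.
That is lower than the 348.87 m at BH-01, so the point is downgradient.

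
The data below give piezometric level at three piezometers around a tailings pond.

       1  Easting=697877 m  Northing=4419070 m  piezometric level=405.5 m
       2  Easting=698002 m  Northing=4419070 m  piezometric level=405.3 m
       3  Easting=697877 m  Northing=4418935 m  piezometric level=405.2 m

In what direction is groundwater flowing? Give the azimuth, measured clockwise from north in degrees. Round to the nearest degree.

144°

∂h/∂x = (405.3 − 405.5) / (698002 − 697877) = -0.001600
∂h/∂y = (405.2 − 405.5) / (4418935 − 4419070) = +0.002222
Flow direction (−∇h) has components (+0.001600 E, -0.002222 N).
Azimuth = atan2(E, N) = atan2(+0.001600, -0.002222) = 144.2° ≈ 144°.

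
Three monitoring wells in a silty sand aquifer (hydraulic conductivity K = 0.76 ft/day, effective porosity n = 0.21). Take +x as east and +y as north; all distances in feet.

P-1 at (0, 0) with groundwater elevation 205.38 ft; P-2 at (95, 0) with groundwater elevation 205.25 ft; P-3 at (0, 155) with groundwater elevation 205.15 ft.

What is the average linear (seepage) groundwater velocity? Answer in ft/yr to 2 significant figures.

∂h/∂x = (205.25 − 205.38) / (95 − 0) = -0.001368
∂h/∂y = (205.15 − 205.38) / (155 − 0) = -0.001484
|∇h| = √(-0.001368² + -0.001484²) = 0.002018
Seepage velocity v = K·i/n = 0.76 × 0.002018 / 0.21 = 0.007303 ft/day = 2.667 ft/yr.

2.7 ft/yr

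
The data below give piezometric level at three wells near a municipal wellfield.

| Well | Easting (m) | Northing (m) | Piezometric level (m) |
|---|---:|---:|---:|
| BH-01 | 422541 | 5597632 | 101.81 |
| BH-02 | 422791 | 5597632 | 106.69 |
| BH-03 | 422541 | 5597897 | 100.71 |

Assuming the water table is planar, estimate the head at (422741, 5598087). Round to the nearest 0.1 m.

∂h/∂x = (106.69 − 101.81) / (422791 − 422541) = +0.01952
∂h/∂y = (100.71 − 101.81) / (5597897 − 5597632) = -0.004151
h(422741, 5598087) = 101.81 + (+0.01952)·(200) + (-0.004151)·(455) = 101.81 +3.904 -1.889 = 103.825 m.

103.8 m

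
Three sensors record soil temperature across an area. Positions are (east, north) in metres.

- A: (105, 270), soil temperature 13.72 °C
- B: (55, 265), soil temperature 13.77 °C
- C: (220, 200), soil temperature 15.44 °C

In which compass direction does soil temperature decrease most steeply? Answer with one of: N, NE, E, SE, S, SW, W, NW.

N

Taking A as reference: B−A = (-50, -5, +0.05); C−A = (115, -70, +1.72).
Solve a·Δx + b·Δy = ΔT: det = (-50)·(-70) − 115·(-5) = 4075.
∂T/∂x = [(+0.05)·(-70) − (+1.72)·(-5)] / 4075 = +0.001252
∂T/∂y = [(-50)·(+1.72) − 115·(+0.05)] / 4075 = -0.02252
Steepest decrease is along −∇f = (-0.001252 E, +0.02252 N) → north.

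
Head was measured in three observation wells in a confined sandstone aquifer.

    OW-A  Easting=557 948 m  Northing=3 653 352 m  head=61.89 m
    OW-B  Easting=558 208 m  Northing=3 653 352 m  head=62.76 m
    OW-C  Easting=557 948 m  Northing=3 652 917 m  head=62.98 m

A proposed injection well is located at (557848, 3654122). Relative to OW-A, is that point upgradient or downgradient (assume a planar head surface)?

∂h/∂x = (62.76 − 61.89) / (558208 − 557948) = +0.003346
∂h/∂y = (62.98 − 61.89) / (3652917 − 3653352) = -0.002506
Head at (557848, 3654122) = 61.89 + (+0.003346)·(-100) + (-0.002506)·(770) = 59.63 m.
That is lower than the 61.89 m at OW-A, so the point is downgradient.

downgradient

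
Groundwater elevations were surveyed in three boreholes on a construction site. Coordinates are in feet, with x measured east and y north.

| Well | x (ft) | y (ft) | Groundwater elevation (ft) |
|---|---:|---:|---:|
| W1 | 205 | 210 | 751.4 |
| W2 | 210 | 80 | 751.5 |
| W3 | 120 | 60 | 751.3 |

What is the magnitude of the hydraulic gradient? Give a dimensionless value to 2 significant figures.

0.0025

With h = a·x + b·y + c and W1 as origin, the differences give:
  5·a + (-130)·b = +0.1
  (-85)·a + (-150)·b = -0.1
Eliminate b (×(-150) and ×(-130), subtract): -11800·a = -28.00 → a = ∂h/∂x = +0.002373
Back-substitute: b = ∂h/∂y = -0.0006780.
|∇h| = √(0.002373² + -0.0006780²) = 0.002468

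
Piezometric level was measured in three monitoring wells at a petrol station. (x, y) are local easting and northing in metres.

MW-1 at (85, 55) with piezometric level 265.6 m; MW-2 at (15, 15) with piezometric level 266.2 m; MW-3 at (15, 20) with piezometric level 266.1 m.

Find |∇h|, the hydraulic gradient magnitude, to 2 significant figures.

With h = a·x + b·y + c and MW-1 as origin, the differences give:
  (-70)·a + (-40)·b = +0.6
  (-70)·a + (-35)·b = +0.5
Eliminate b (×(-35) and ×(-40), subtract): -350·a = -1.00 → a = ∂h/∂x = +0.002857
Back-substitute: b = ∂h/∂y = -0.02000.
|∇h| = √(0.002857² + -0.02000²) = 0.0202

0.020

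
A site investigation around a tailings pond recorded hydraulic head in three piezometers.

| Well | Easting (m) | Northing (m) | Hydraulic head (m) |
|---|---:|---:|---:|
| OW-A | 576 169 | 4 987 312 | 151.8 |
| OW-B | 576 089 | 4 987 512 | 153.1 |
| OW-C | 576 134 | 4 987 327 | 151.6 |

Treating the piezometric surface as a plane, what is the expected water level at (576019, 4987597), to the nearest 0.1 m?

Differences from OW-A: to OW-B (Δx, Δy, Δh) = (-80, 200, +1.3); to OW-C = (-35, 15, -0.2).
Solve a·Δx + b·Δy = Δh: det = (-80)·15 − (-35)·200 = 5800.
∂h/∂x = [(+1.3)·15 − (-0.2)·200] / 5800 = +0.01026
∂h/∂y = [(-80)·(-0.2) − (-35)·(+1.3)] / 5800 = +0.01060
h(576019, 4987597) = 151.8 + (+0.01026)·(-150) + (+0.01060)·(285) = 151.8 -1.539 +3.022 = 153.283 m.

153.3 m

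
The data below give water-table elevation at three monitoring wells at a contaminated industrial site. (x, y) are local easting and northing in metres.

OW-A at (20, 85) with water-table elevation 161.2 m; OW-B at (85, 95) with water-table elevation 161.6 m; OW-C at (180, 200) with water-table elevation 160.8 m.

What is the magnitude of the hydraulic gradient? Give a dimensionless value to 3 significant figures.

0.0175

With h = a·x + b·y + c and OW-A as origin, the differences give:
  65·a + 10·b = +0.4
  160·a + 115·b = -0.4
Eliminate b (×115 and ×10, subtract): 5875·a = 50.00 → a = ∂h/∂x = +0.008511
Back-substitute: b = ∂h/∂y = -0.01532.
|∇h| = √(0.008511² + -0.01532²) = 0.01753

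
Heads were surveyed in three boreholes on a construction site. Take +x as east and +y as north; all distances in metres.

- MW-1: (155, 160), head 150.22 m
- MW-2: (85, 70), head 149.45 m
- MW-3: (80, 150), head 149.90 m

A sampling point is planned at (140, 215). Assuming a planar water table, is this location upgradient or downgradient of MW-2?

upgradient

With h = a·x + b·y + c and MW-1 as origin, the differences give:
  (-70)·a + (-90)·b = -0.77
  (-75)·a + (-10)·b = -0.32
Eliminate b (×(-10) and ×(-90), subtract): -6050·a = -21.100 → a = ∂h/∂x = +0.003488
Back-substitute: b = ∂h/∂y = +0.005843.
Head at (140, 215) = 150.22 + (+0.003488)·(-15) + (+0.005843)·(55) = 150.49 m.
That is higher than the 149.45 m at MW-2, so the point is upgradient.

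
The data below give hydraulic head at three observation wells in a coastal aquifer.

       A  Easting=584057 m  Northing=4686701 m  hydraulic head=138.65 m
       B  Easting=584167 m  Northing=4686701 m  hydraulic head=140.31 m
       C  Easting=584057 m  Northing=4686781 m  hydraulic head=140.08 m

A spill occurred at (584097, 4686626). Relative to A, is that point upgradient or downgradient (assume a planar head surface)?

∂h/∂x = (140.31 − 138.65) / (584167 − 584057) = +0.01509
∂h/∂y = (140.08 − 138.65) / (4686781 − 4686701) = +0.01788
Head at (584097, 4686626) = 138.65 + (+0.01509)·(40) + (+0.01788)·(-75) = 137.91 m.
That is lower than the 138.65 m at A, so the point is downgradient.

downgradient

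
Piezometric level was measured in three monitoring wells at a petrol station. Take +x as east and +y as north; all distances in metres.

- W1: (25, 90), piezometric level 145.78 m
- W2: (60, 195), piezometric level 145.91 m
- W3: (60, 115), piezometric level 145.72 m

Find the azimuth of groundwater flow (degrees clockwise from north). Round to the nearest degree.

125°

Differences from W1: to W2 (Δx, Δy, Δh) = (35, 105, +0.13); to W3 = (35, 25, -0.06).
Solve a·Δx + b·Δy = Δh: det = 35·25 − 35·105 = -2800.
∂h/∂x = [(+0.13)·25 − (-0.06)·105] / -2800 = -0.003411
∂h/∂y = [35·(-0.06) − 35·(+0.13)] / -2800 = +0.002375
Flow direction (−∇h) has components (+0.003411 E, -0.002375 N).
Azimuth = atan2(E, N) = atan2(+0.003411, -0.002375) = 124.9° ≈ 125°.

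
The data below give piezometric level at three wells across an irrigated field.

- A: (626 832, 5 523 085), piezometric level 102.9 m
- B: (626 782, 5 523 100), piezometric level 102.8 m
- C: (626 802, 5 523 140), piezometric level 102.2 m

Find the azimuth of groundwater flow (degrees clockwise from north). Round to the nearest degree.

Differences from A: to B (Δx, Δy, Δh) = (-50, 15, -0.1); to C = (-30, 55, -0.7).
Solve a·Δx + b·Δy = Δh: det = (-50)·55 − (-30)·15 = -2300.
∂h/∂x = [(-0.1)·55 − (-0.7)·15] / -2300 = -0.002174
∂h/∂y = [(-50)·(-0.7) − (-30)·(-0.1)] / -2300 = -0.01391
Flow direction (−∇h) has components (+0.002174 E, +0.01391 N).
Azimuth = atan2(E, N) = atan2(+0.002174, +0.01391) = 8.9° ≈ 009°.

009°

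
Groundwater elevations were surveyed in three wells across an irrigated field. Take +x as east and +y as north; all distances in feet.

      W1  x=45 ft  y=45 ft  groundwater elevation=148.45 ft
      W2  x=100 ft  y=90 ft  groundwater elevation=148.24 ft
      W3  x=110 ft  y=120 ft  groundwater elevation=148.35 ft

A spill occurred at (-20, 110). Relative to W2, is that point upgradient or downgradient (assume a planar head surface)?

upgradient

Differences from W1: to W2 (Δx, Δy, Δh) = (55, 45, -0.21); to W3 = (65, 75, -0.10).
Solve a·Δx + b·Δy = Δh: det = 55·75 − 65·45 = 1200.
∂h/∂x = [(-0.21)·75 − (-0.10)·45] / 1200 = -0.009375
∂h/∂y = [55·(-0.10) − 65·(-0.21)] / 1200 = +0.006792
Head at (-20, 110) = 148.45 + (-0.009375)·(-65) + (+0.006792)·(65) = 149.50 ft.
That is higher than the 148.24 ft at W2, so the point is upgradient.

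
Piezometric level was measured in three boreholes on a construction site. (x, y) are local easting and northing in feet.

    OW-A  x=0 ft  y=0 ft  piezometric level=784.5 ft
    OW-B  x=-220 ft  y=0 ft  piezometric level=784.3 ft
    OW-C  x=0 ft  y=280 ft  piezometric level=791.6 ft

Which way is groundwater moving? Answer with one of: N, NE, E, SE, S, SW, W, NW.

∂h/∂x = (784.3 − 784.5) / (-220 − 0) = +0.0009091
∂h/∂y = (791.6 − 784.5) / (280 − 0) = +0.02536
Flow = −∇h = (-0.0009091 east, -0.02536 north), which points south.

S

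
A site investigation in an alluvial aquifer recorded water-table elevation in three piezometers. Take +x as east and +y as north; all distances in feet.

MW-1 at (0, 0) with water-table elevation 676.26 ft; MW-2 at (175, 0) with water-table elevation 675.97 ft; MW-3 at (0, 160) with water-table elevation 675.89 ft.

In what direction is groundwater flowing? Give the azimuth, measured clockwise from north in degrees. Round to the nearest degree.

∂h/∂x = (675.97 − 676.26) / (175 − 0) = -0.001657
∂h/∂y = (675.89 − 676.26) / (160 − 0) = -0.002313
Flow direction (−∇h) has components (+0.001657 E, +0.002313 N).
Azimuth = atan2(E, N) = atan2(+0.001657, +0.002313) = 35.6° ≈ 036°.

036°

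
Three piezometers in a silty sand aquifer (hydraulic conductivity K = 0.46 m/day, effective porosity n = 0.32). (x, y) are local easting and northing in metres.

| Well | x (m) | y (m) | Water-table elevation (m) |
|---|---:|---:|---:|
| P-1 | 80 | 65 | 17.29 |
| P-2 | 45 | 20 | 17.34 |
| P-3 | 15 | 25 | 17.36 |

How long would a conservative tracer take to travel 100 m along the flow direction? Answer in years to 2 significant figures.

210 years

With h = a·x + b·y + c and P-1 as origin, the differences give:
  (-35)·a + (-45)·b = +0.05
  (-65)·a + (-40)·b = +0.07
Eliminate b (×(-40) and ×(-45), subtract): -1525·a = 1.150 → a = ∂h/∂x = -0.0007541
Back-substitute: b = ∂h/∂y = -0.0005246.
|∇h| = √(-0.0007541² + -0.0005246²) = 0.0009186
Seepage velocity v = K·i/n = 0.46 × 0.0009186 / 0.32 = 0.00132 m/day.
t = 100 / 0.00132 = 7.576e+04 days = 207 years.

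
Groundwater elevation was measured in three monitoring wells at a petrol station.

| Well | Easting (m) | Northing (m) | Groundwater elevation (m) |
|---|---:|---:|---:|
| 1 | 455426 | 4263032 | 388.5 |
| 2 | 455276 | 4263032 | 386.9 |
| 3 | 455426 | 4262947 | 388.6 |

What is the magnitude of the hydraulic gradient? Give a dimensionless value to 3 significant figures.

0.0107

∂h/∂x = (386.9 − 388.5) / (455276 − 455426) = +0.01067
∂h/∂y = (388.6 − 388.5) / (4262947 − 4263032) = -0.001176
|∇h| = √(0.01067² + -0.001176²) = 0.01073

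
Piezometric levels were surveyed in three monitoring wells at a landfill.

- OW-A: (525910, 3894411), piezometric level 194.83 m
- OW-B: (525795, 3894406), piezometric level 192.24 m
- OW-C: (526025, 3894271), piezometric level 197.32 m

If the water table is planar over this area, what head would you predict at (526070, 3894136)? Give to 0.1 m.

198.2 m

With h = a·x + b·y + c and OW-A as origin, the differences give:
  (-115)·a + (-5)·b = -2.59
  115·a + (-140)·b = +2.49
Eliminate b (×(-140) and ×(-5), subtract): 16675·a = 375.050 → a = ∂h/∂x = +0.02249
Back-substitute: b = ∂h/∂y = +0.0006897.
h(526070, 3894136) = 194.83 + (+0.02249)·(160) + (+0.0006897)·(-275) = 194.83 +3.599 -0.190 = 198.239 m.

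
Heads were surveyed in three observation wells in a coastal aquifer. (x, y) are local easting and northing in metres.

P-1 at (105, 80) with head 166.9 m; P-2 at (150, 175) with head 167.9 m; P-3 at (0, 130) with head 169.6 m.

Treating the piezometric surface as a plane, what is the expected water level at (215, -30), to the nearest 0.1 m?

Taking P-1 as reference: P-2−P-1 = (45, 95, +1.0); P-3−P-1 = (-105, 50, +2.7).
Solve a·Δx + b·Δy = Δh: det = 45·50 − (-105)·95 = 12225.
∂h/∂x = [(+1.0)·50 − (+2.7)·95] / 12225 = -0.01689
∂h/∂y = [45·(+2.7) − (-105)·(+1.0)] / 12225 = +0.01853
h(215, -30) = 166.9 + (-0.01689)·(110) + (+0.01853)·(-110) = 166.9 -1.858 -2.038 = 163.004 m.

163.0 m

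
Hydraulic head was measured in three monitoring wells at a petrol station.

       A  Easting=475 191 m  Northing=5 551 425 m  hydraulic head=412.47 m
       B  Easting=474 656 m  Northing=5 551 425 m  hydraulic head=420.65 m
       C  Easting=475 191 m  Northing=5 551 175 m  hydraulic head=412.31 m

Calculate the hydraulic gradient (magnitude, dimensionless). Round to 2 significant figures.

0.015

∂h/∂x = (420.65 − 412.47) / (474656 − 475191) = -0.01529
∂h/∂y = (412.31 − 412.47) / (5551175 − 5551425) = +0.0006400
|∇h| = √(-0.01529² + 0.0006400²) = 0.0153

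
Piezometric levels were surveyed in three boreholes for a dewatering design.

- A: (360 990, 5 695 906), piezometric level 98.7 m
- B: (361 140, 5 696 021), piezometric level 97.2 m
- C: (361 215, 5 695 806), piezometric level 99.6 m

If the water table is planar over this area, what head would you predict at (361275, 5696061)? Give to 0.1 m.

Taking A as reference: B−A = (150, 115, -1.5); C−A = (225, -100, +0.9).
Determinant of the coordinate differences = 150·(-100) − 225·115 = -40875.
∂h/∂x = [(-1.5)·(-100) − (+0.9)·115] / -40875 = -0.001138
∂h/∂y = [150·(+0.9) − 225·(-1.5)] / -40875 = -0.01156
h(361275, 5696061) = 98.7 + (-0.001138)·(285) + (-0.01156)·(155) = 98.7 -0.324 -1.792 = 96.584 m.

96.6 m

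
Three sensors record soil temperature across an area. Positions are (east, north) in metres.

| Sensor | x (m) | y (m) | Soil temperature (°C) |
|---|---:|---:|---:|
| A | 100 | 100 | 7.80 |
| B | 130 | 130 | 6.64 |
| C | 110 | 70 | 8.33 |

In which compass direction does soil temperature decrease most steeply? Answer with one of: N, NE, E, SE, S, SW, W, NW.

NE

With T = a·x + b·y + c and A as origin, the differences give:
  30·a + 30·b = -1.16
  10·a + (-30)·b = +0.53
Eliminate b (×(-30) and ×30, subtract): -1200·a = 18.900 → a = ∂T/∂x = -0.01575
Back-substitute: b = ∂T/∂y = -0.02292.
Steepest decrease is along −∇f = (+0.01575 E, +0.02292 N) → northeast.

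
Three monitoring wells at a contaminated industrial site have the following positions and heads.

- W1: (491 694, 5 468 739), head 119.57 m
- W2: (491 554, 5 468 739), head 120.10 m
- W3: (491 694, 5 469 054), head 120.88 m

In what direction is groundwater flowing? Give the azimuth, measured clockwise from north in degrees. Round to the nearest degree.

138°

∂h/∂x = (120.10 − 119.57) / (491554 − 491694) = -0.003786
∂h/∂y = (120.88 − 119.57) / (5469054 − 5468739) = +0.004159
Flow direction (−∇h) has components (+0.003786 E, -0.004159 N).
Azimuth = atan2(E, N) = atan2(+0.003786, -0.004159) = 137.7° ≈ 138°.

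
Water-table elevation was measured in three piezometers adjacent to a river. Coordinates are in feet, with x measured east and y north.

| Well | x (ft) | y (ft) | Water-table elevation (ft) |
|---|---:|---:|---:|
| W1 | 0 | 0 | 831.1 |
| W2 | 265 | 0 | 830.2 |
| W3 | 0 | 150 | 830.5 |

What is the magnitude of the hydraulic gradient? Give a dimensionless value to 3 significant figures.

∂h/∂x = (830.2 − 831.1) / (265 − 0) = -0.003396
∂h/∂y = (830.5 − 831.1) / (150 − 0) = -0.004000
|∇h| = √(-0.003396² + -0.004000²) = 0.005247

0.00525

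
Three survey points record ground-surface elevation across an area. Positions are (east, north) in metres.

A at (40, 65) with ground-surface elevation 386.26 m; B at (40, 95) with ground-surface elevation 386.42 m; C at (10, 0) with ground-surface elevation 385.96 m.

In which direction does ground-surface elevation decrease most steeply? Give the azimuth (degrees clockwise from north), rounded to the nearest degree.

164°

Three-point gradient (reference A): Δ to B = (0, 30, +0.16), Δ to C = (-30, -65, -0.30).
∂z/∂x = -0.001556, ∂z/∂y = +0.005333 (det = 900).
Steepest decrease is along −∇f: components (+0.001556 E, -0.005333 N).
Azimuth = atan2(+0.001556, -0.005333) = 163.7° ≈ 164°.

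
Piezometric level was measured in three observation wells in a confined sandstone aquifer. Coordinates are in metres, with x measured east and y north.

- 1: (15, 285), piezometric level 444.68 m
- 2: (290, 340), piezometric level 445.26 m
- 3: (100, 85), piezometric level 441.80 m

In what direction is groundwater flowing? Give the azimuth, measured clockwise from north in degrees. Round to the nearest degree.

With h = a·x + b·y + c and 1 as origin, the differences give:
  275·a + 55·b = +0.58
  85·a + (-200)·b = -2.88
Eliminate b (×(-200) and ×55, subtract): -59675·a = 42.400 → a = ∂h/∂x = -0.0007105
Back-substitute: b = ∂h/∂y = +0.01410.
Flow direction (−∇h) has components (+0.0007105 E, -0.01410 N).
Azimuth = atan2(E, N) = atan2(+0.0007105, -0.01410) = 177.1° ≈ 177°.

177°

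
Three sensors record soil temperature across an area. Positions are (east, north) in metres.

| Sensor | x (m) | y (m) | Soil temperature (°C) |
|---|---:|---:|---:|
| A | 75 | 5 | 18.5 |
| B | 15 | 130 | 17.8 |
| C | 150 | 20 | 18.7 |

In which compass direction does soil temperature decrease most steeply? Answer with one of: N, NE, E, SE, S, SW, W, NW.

Taking A as reference: B−A = (-60, 125, -0.7); C−A = (75, 15, +0.2).
Determinant of the coordinate differences = (-60)·15 − 75·125 = -10275.
∂T/∂x = [(-0.7)·15 − (+0.2)·125] / -10275 = +0.003455
∂T/∂y = [(-60)·(+0.2) − 75·(-0.7)] / -10275 = -0.003942
Steepest decrease is along −∇f = (-0.003455 E, +0.003942 N) → northwest.

NW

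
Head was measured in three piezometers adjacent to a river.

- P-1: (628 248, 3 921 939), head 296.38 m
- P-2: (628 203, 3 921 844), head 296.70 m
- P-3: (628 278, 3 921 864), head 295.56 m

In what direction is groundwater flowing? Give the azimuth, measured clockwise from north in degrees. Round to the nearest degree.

With h = a·x + b·y + c and P-1 as origin, the differences give:
  (-45)·a + (-95)·b = +0.32
  30·a + (-75)·b = -0.82
Eliminate b (×(-75) and ×(-95), subtract): 6225·a = -101.900 → a = ∂h/∂x = -0.01637
Back-substitute: b = ∂h/∂y = +0.004386.
Flow direction (−∇h) has components (+0.01637 E, -0.004386 N).
Azimuth = atan2(E, N) = atan2(+0.01637, -0.004386) = 105.0° ≈ 105°.

105°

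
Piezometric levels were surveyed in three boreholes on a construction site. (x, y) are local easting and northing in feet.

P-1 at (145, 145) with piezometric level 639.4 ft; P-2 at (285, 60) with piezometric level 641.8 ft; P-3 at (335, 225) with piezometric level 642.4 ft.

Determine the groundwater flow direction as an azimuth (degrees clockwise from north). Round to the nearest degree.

Differences from P-1: to P-2 (Δx, Δy, Δh) = (140, -85, +2.4); to P-3 = (190, 80, +3.0).
Determinant of the coordinate differences = 140·80 − 190·(-85) = 27350.
∂h/∂x = [(+2.4)·80 − (+3.0)·(-85)] / 27350 = +0.01634
∂h/∂y = [140·(+3.0) − 190·(+2.4)] / 27350 = -0.001316
Flow direction (−∇h) has components (-0.01634 E, +0.001316 N).
Azimuth = atan2(E, N) = atan2(-0.01634, +0.001316) = 274.6° ≈ 275°.

275°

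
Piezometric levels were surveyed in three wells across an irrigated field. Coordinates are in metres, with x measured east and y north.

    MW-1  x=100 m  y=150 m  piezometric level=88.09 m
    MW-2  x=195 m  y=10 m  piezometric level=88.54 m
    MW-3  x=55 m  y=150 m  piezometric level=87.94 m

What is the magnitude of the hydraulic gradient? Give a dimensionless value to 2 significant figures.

0.0035

With h = a·x + b·y + c and MW-1 as origin, the differences give:
  95·a + (-140)·b = +0.45
  (-45)·a + 0·b = -0.15
Eliminate b (×0 and ×(-140), subtract): -6300·a = -21.000 → a = ∂h/∂x = +0.003333
Back-substitute: b = ∂h/∂y = -0.0009524.
|∇h| = √(0.003333² + -0.0009524²) = 0.003466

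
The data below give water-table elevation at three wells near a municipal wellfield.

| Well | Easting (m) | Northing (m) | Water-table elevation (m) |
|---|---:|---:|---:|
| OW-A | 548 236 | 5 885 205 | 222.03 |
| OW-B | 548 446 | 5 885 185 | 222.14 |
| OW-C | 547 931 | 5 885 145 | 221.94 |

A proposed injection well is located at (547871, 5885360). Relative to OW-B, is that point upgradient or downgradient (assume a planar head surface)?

Taking OW-A as reference: OW-B−OW-A = (210, -20, +0.11); OW-C−OW-A = (-305, -60, -0.09).
Solve a·Δx + b·Δy = Δh: det = 210·(-60) − (-305)·(-20) = -18700.
∂h/∂x = [(+0.11)·(-60) − (-0.09)·(-20)] / -18700 = +0.0004492
∂h/∂y = [210·(-0.09) − (-305)·(+0.11)] / -18700 = -0.0007834
Head at (547871, 5885360) = 222.03 + (+0.0004492)·(-365) + (-0.0007834)·(155) = 221.74 m.
That is lower than the 222.14 m at OW-B, so the point is downgradient.

downgradient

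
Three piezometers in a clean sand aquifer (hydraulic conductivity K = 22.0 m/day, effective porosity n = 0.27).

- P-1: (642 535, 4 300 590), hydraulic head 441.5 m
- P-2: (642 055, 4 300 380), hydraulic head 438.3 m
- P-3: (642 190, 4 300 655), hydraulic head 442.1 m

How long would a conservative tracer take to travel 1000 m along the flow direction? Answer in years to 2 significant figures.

2.5 years

With h = a·x + b·y + c and P-1 as origin, the differences give:
  (-480)·a + (-210)·b = -3.2
  (-345)·a + 65·b = +0.6
Eliminate b (×65 and ×(-210), subtract): -103650·a = -82.00 → a = ∂h/∂x = +0.0007911
Back-substitute: b = ∂h/∂y = +0.01343.
|∇h| = √(0.0007911² + 0.01343²) = 0.01345
Seepage velocity v = K·i/n = 22.0 × 0.01345 / 0.27 = 1.096 m/day.
t = 1000 / 1.096 = 912.4 days = 2.5 years.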